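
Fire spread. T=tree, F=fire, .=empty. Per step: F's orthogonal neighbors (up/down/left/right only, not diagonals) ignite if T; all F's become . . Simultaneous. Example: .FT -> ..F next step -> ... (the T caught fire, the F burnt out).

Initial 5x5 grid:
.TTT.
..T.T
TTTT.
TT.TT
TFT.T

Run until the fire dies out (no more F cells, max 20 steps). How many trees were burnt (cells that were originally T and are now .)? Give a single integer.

Answer: 15

Derivation:
Step 1: +3 fires, +1 burnt (F count now 3)
Step 2: +2 fires, +3 burnt (F count now 2)
Step 3: +2 fires, +2 burnt (F count now 2)
Step 4: +2 fires, +2 burnt (F count now 2)
Step 5: +2 fires, +2 burnt (F count now 2)
Step 6: +3 fires, +2 burnt (F count now 3)
Step 7: +1 fires, +3 burnt (F count now 1)
Step 8: +0 fires, +1 burnt (F count now 0)
Fire out after step 8
Initially T: 16, now '.': 24
Total burnt (originally-T cells now '.'): 15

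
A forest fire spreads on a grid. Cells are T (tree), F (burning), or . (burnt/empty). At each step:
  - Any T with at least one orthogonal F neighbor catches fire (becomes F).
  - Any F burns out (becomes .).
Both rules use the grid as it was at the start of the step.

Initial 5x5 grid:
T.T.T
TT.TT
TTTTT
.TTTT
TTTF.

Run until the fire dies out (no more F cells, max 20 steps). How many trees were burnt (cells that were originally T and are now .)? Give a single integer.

Step 1: +2 fires, +1 burnt (F count now 2)
Step 2: +4 fires, +2 burnt (F count now 4)
Step 3: +5 fires, +4 burnt (F count now 5)
Step 4: +2 fires, +5 burnt (F count now 2)
Step 5: +3 fires, +2 burnt (F count now 3)
Step 6: +1 fires, +3 burnt (F count now 1)
Step 7: +1 fires, +1 burnt (F count now 1)
Step 8: +0 fires, +1 burnt (F count now 0)
Fire out after step 8
Initially T: 19, now '.': 24
Total burnt (originally-T cells now '.'): 18

Answer: 18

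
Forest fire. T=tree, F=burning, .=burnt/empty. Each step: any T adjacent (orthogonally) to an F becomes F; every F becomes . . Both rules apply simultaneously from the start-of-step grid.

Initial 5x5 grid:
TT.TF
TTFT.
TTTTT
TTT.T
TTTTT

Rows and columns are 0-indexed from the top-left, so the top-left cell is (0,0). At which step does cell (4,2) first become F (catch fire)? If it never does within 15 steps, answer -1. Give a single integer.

Step 1: cell (4,2)='T' (+4 fires, +2 burnt)
Step 2: cell (4,2)='T' (+5 fires, +4 burnt)
Step 3: cell (4,2)='F' (+5 fires, +5 burnt)
  -> target ignites at step 3
Step 4: cell (4,2)='.' (+4 fires, +5 burnt)
Step 5: cell (4,2)='.' (+2 fires, +4 burnt)
Step 6: cell (4,2)='.' (+0 fires, +2 burnt)
  fire out at step 6

3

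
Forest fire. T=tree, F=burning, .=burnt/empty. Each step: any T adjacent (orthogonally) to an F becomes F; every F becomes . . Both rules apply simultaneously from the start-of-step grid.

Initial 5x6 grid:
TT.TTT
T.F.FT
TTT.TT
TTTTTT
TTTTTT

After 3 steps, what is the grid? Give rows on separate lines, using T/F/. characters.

Step 1: 4 trees catch fire, 2 burn out
  TT.TFT
  T....F
  TTF.FT
  TTTTTT
  TTTTTT
Step 2: 6 trees catch fire, 4 burn out
  TT.F.F
  T.....
  TF...F
  TTFTFT
  TTTTTT
Step 3: 6 trees catch fire, 6 burn out
  TT....
  T.....
  F.....
  TF.F.F
  TTFTFT

TT....
T.....
F.....
TF.F.F
TTFTFT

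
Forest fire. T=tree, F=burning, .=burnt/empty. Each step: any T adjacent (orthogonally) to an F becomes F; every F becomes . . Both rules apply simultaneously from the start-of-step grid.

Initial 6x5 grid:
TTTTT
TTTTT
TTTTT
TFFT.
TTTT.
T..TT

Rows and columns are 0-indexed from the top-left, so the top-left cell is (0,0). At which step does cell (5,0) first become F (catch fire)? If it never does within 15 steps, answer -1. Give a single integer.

Step 1: cell (5,0)='T' (+6 fires, +2 burnt)
Step 2: cell (5,0)='T' (+6 fires, +6 burnt)
Step 3: cell (5,0)='F' (+7 fires, +6 burnt)
  -> target ignites at step 3
Step 4: cell (5,0)='.' (+4 fires, +7 burnt)
Step 5: cell (5,0)='.' (+1 fires, +4 burnt)
Step 6: cell (5,0)='.' (+0 fires, +1 burnt)
  fire out at step 6

3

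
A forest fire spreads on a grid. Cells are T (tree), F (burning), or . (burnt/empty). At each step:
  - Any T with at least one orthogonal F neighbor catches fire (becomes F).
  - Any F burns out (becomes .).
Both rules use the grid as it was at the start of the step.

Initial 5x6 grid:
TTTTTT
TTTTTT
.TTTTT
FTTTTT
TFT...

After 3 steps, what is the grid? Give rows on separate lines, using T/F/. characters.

Step 1: 3 trees catch fire, 2 burn out
  TTTTTT
  TTTTTT
  .TTTTT
  .FTTTT
  F.F...
Step 2: 2 trees catch fire, 3 burn out
  TTTTTT
  TTTTTT
  .FTTTT
  ..FTTT
  ......
Step 3: 3 trees catch fire, 2 burn out
  TTTTTT
  TFTTTT
  ..FTTT
  ...FTT
  ......

TTTTTT
TFTTTT
..FTTT
...FTT
......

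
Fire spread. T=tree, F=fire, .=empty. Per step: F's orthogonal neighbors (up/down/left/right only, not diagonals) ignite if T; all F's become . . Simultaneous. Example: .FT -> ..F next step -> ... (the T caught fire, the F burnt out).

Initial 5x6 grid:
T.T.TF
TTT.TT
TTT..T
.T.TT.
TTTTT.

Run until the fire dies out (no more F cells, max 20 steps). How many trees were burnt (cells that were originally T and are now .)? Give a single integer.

Step 1: +2 fires, +1 burnt (F count now 2)
Step 2: +2 fires, +2 burnt (F count now 2)
Step 3: +0 fires, +2 burnt (F count now 0)
Fire out after step 3
Initially T: 20, now '.': 14
Total burnt (originally-T cells now '.'): 4

Answer: 4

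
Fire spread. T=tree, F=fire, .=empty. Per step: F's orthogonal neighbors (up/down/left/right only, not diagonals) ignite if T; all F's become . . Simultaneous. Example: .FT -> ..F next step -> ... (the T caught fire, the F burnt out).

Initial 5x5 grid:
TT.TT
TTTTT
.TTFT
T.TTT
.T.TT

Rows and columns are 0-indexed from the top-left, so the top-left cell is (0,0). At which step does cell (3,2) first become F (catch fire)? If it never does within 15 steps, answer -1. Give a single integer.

Step 1: cell (3,2)='T' (+4 fires, +1 burnt)
Step 2: cell (3,2)='F' (+7 fires, +4 burnt)
  -> target ignites at step 2
Step 3: cell (3,2)='.' (+3 fires, +7 burnt)
Step 4: cell (3,2)='.' (+2 fires, +3 burnt)
Step 5: cell (3,2)='.' (+1 fires, +2 burnt)
Step 6: cell (3,2)='.' (+0 fires, +1 burnt)
  fire out at step 6

2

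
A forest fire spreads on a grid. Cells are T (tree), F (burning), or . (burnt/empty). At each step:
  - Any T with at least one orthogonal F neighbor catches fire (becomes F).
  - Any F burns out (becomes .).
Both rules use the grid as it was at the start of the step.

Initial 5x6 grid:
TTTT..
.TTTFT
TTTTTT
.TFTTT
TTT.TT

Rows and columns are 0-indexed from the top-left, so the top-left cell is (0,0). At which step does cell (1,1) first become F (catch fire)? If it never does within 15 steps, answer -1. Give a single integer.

Step 1: cell (1,1)='T' (+7 fires, +2 burnt)
Step 2: cell (1,1)='T' (+7 fires, +7 burnt)
Step 3: cell (1,1)='F' (+6 fires, +7 burnt)
  -> target ignites at step 3
Step 4: cell (1,1)='.' (+2 fires, +6 burnt)
Step 5: cell (1,1)='.' (+1 fires, +2 burnt)
Step 6: cell (1,1)='.' (+0 fires, +1 burnt)
  fire out at step 6

3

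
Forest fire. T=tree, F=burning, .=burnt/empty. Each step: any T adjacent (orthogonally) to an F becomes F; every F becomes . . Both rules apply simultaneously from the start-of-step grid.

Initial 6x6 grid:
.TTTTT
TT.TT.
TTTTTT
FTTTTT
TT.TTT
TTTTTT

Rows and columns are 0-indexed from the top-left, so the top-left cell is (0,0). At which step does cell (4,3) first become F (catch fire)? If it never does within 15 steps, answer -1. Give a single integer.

Step 1: cell (4,3)='T' (+3 fires, +1 burnt)
Step 2: cell (4,3)='T' (+5 fires, +3 burnt)
Step 3: cell (4,3)='T' (+4 fires, +5 burnt)
Step 4: cell (4,3)='F' (+5 fires, +4 burnt)
  -> target ignites at step 4
Step 5: cell (4,3)='.' (+6 fires, +5 burnt)
Step 6: cell (4,3)='.' (+5 fires, +6 burnt)
Step 7: cell (4,3)='.' (+2 fires, +5 burnt)
Step 8: cell (4,3)='.' (+1 fires, +2 burnt)
Step 9: cell (4,3)='.' (+0 fires, +1 burnt)
  fire out at step 9

4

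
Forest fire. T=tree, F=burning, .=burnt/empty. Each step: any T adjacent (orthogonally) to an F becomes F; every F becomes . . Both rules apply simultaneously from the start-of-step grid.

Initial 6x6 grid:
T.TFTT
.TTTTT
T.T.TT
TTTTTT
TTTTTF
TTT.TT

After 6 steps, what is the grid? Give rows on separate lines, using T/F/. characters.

Step 1: 6 trees catch fire, 2 burn out
  T.F.FT
  .TTFTT
  T.T.TT
  TTTTTF
  TTTTF.
  TTT.TF
Step 2: 7 trees catch fire, 6 burn out
  T....F
  .TF.FT
  T.T.TF
  TTTTF.
  TTTF..
  TTT.F.
Step 3: 6 trees catch fire, 7 burn out
  T.....
  .F...F
  T.F.F.
  TTTF..
  TTF...
  TTT...
Step 4: 3 trees catch fire, 6 burn out
  T.....
  ......
  T.....
  TTF...
  TF....
  TTF...
Step 5: 3 trees catch fire, 3 burn out
  T.....
  ......
  T.....
  TF....
  F.....
  TF....
Step 6: 2 trees catch fire, 3 burn out
  T.....
  ......
  T.....
  F.....
  ......
  F.....

T.....
......
T.....
F.....
......
F.....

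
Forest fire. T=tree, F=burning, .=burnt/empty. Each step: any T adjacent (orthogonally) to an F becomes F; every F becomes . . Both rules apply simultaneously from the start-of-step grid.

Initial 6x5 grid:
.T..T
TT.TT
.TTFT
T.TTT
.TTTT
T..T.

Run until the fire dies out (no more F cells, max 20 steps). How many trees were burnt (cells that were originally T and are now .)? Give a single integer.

Answer: 17

Derivation:
Step 1: +4 fires, +1 burnt (F count now 4)
Step 2: +5 fires, +4 burnt (F count now 5)
Step 3: +5 fires, +5 burnt (F count now 5)
Step 4: +3 fires, +5 burnt (F count now 3)
Step 5: +0 fires, +3 burnt (F count now 0)
Fire out after step 5
Initially T: 19, now '.': 28
Total burnt (originally-T cells now '.'): 17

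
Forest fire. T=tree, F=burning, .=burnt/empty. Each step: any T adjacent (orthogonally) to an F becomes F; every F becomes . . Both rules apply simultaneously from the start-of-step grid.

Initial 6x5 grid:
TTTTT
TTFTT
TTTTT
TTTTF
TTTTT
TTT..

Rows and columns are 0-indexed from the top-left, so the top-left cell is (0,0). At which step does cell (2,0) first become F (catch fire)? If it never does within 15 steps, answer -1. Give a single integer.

Step 1: cell (2,0)='T' (+7 fires, +2 burnt)
Step 2: cell (2,0)='T' (+8 fires, +7 burnt)
Step 3: cell (2,0)='F' (+5 fires, +8 burnt)
  -> target ignites at step 3
Step 4: cell (2,0)='.' (+3 fires, +5 burnt)
Step 5: cell (2,0)='.' (+2 fires, +3 burnt)
Step 6: cell (2,0)='.' (+1 fires, +2 burnt)
Step 7: cell (2,0)='.' (+0 fires, +1 burnt)
  fire out at step 7

3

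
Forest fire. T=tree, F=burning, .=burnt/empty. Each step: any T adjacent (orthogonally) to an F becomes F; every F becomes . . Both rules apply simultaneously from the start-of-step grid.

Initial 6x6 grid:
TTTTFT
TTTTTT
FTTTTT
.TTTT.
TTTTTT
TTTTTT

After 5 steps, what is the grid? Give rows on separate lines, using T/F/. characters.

Step 1: 5 trees catch fire, 2 burn out
  TTTF.F
  FTTTFT
  .FTTTT
  .TTTT.
  TTTTTT
  TTTTTT
Step 2: 8 trees catch fire, 5 burn out
  FTF...
  .FTF.F
  ..FTFT
  .FTTT.
  TTTTTT
  TTTTTT
Step 3: 7 trees catch fire, 8 burn out
  .F....
  ..F...
  ...F.F
  ..FTF.
  TFTTTT
  TTTTTT
Step 4: 5 trees catch fire, 7 burn out
  ......
  ......
  ......
  ...F..
  F.FTFT
  TFTTTT
Step 5: 5 trees catch fire, 5 burn out
  ......
  ......
  ......
  ......
  ...F.F
  F.FTFT

......
......
......
......
...F.F
F.FTFT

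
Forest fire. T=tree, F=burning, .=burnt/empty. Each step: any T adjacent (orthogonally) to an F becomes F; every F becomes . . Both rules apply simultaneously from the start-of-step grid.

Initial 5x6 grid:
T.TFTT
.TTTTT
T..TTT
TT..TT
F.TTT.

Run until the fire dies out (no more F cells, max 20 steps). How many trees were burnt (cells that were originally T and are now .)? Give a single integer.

Answer: 19

Derivation:
Step 1: +4 fires, +2 burnt (F count now 4)
Step 2: +6 fires, +4 burnt (F count now 6)
Step 3: +3 fires, +6 burnt (F count now 3)
Step 4: +2 fires, +3 burnt (F count now 2)
Step 5: +2 fires, +2 burnt (F count now 2)
Step 6: +1 fires, +2 burnt (F count now 1)
Step 7: +1 fires, +1 burnt (F count now 1)
Step 8: +0 fires, +1 burnt (F count now 0)
Fire out after step 8
Initially T: 20, now '.': 29
Total burnt (originally-T cells now '.'): 19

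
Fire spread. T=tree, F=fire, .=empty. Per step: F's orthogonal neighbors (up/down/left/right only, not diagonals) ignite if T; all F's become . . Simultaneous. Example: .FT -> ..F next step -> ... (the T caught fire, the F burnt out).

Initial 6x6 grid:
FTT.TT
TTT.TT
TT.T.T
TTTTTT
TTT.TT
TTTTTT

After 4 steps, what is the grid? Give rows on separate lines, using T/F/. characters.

Step 1: 2 trees catch fire, 1 burn out
  .FT.TT
  FTT.TT
  TT.T.T
  TTTTTT
  TTT.TT
  TTTTTT
Step 2: 3 trees catch fire, 2 burn out
  ..F.TT
  .FT.TT
  FT.T.T
  TTTTTT
  TTT.TT
  TTTTTT
Step 3: 3 trees catch fire, 3 burn out
  ....TT
  ..F.TT
  .F.T.T
  FTTTTT
  TTT.TT
  TTTTTT
Step 4: 2 trees catch fire, 3 burn out
  ....TT
  ....TT
  ...T.T
  .FTTTT
  FTT.TT
  TTTTTT

....TT
....TT
...T.T
.FTTTT
FTT.TT
TTTTTT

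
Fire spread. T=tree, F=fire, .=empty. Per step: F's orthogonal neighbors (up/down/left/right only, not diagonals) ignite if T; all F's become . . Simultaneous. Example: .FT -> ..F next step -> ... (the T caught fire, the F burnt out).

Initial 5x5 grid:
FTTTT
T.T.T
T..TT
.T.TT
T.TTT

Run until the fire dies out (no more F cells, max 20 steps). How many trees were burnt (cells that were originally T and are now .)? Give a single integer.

Answer: 15

Derivation:
Step 1: +2 fires, +1 burnt (F count now 2)
Step 2: +2 fires, +2 burnt (F count now 2)
Step 3: +2 fires, +2 burnt (F count now 2)
Step 4: +1 fires, +2 burnt (F count now 1)
Step 5: +1 fires, +1 burnt (F count now 1)
Step 6: +1 fires, +1 burnt (F count now 1)
Step 7: +2 fires, +1 burnt (F count now 2)
Step 8: +2 fires, +2 burnt (F count now 2)
Step 9: +1 fires, +2 burnt (F count now 1)
Step 10: +1 fires, +1 burnt (F count now 1)
Step 11: +0 fires, +1 burnt (F count now 0)
Fire out after step 11
Initially T: 17, now '.': 23
Total burnt (originally-T cells now '.'): 15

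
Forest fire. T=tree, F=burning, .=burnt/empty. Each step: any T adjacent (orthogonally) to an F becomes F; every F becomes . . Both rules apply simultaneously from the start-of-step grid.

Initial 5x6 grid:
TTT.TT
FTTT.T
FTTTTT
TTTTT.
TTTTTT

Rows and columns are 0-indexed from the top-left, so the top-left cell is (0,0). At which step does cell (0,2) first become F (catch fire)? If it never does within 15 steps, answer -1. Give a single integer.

Step 1: cell (0,2)='T' (+4 fires, +2 burnt)
Step 2: cell (0,2)='T' (+5 fires, +4 burnt)
Step 3: cell (0,2)='F' (+5 fires, +5 burnt)
  -> target ignites at step 3
Step 4: cell (0,2)='.' (+3 fires, +5 burnt)
Step 5: cell (0,2)='.' (+3 fires, +3 burnt)
Step 6: cell (0,2)='.' (+2 fires, +3 burnt)
Step 7: cell (0,2)='.' (+2 fires, +2 burnt)
Step 8: cell (0,2)='.' (+1 fires, +2 burnt)
Step 9: cell (0,2)='.' (+0 fires, +1 burnt)
  fire out at step 9

3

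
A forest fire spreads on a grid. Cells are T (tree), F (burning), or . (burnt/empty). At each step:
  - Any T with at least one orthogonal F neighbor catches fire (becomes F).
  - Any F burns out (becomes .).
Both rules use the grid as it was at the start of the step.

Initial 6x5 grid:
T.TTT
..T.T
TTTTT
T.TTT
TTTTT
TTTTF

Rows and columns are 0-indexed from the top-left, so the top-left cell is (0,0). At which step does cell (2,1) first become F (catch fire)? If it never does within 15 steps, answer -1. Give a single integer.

Step 1: cell (2,1)='T' (+2 fires, +1 burnt)
Step 2: cell (2,1)='T' (+3 fires, +2 burnt)
Step 3: cell (2,1)='T' (+4 fires, +3 burnt)
Step 4: cell (2,1)='T' (+5 fires, +4 burnt)
Step 5: cell (2,1)='T' (+3 fires, +5 burnt)
Step 6: cell (2,1)='F' (+4 fires, +3 burnt)
  -> target ignites at step 6
Step 7: cell (2,1)='.' (+2 fires, +4 burnt)
Step 8: cell (2,1)='.' (+0 fires, +2 burnt)
  fire out at step 8

6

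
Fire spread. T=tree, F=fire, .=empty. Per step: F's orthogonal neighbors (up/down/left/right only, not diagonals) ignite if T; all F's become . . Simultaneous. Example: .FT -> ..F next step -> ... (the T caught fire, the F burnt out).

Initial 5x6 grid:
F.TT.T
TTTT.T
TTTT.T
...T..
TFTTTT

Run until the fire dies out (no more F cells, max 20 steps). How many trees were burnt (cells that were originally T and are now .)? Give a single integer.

Answer: 16

Derivation:
Step 1: +3 fires, +2 burnt (F count now 3)
Step 2: +3 fires, +3 burnt (F count now 3)
Step 3: +4 fires, +3 burnt (F count now 4)
Step 4: +5 fires, +4 burnt (F count now 5)
Step 5: +1 fires, +5 burnt (F count now 1)
Step 6: +0 fires, +1 burnt (F count now 0)
Fire out after step 6
Initially T: 19, now '.': 27
Total burnt (originally-T cells now '.'): 16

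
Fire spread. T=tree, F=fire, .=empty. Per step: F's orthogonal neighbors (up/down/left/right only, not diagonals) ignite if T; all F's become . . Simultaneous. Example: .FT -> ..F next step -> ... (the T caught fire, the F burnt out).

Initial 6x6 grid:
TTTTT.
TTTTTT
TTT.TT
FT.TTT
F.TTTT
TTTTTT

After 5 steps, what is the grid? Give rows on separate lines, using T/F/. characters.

Step 1: 3 trees catch fire, 2 burn out
  TTTTT.
  TTTTTT
  FTT.TT
  .F.TTT
  ..TTTT
  FTTTTT
Step 2: 3 trees catch fire, 3 burn out
  TTTTT.
  FTTTTT
  .FT.TT
  ...TTT
  ..TTTT
  .FTTTT
Step 3: 4 trees catch fire, 3 burn out
  FTTTT.
  .FTTTT
  ..F.TT
  ...TTT
  ..TTTT
  ..FTTT
Step 4: 4 trees catch fire, 4 burn out
  .FTTT.
  ..FTTT
  ....TT
  ...TTT
  ..FTTT
  ...FTT
Step 5: 4 trees catch fire, 4 burn out
  ..FTT.
  ...FTT
  ....TT
  ...TTT
  ...FTT
  ....FT

..FTT.
...FTT
....TT
...TTT
...FTT
....FT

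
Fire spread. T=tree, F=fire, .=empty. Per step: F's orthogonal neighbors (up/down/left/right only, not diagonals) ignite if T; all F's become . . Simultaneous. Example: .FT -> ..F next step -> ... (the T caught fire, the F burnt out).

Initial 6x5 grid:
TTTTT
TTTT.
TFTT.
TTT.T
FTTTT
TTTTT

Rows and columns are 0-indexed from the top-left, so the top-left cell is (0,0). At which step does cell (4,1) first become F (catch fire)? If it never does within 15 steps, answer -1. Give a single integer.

Step 1: cell (4,1)='F' (+7 fires, +2 burnt)
  -> target ignites at step 1
Step 2: cell (4,1)='.' (+7 fires, +7 burnt)
Step 3: cell (4,1)='.' (+5 fires, +7 burnt)
Step 4: cell (4,1)='.' (+3 fires, +5 burnt)
Step 5: cell (4,1)='.' (+3 fires, +3 burnt)
Step 6: cell (4,1)='.' (+0 fires, +3 burnt)
  fire out at step 6

1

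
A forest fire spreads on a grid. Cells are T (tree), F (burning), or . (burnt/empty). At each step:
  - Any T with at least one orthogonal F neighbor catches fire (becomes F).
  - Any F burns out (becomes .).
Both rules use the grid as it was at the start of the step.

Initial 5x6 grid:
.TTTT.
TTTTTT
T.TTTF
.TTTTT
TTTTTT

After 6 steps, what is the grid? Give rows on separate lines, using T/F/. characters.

Step 1: 3 trees catch fire, 1 burn out
  .TTTT.
  TTTTTF
  T.TTF.
  .TTTTF
  TTTTTT
Step 2: 4 trees catch fire, 3 burn out
  .TTTT.
  TTTTF.
  T.TF..
  .TTTF.
  TTTTTF
Step 3: 5 trees catch fire, 4 burn out
  .TTTF.
  TTTF..
  T.F...
  .TTF..
  TTTTF.
Step 4: 4 trees catch fire, 5 burn out
  .TTF..
  TTF...
  T.....
  .TF...
  TTTF..
Step 5: 4 trees catch fire, 4 burn out
  .TF...
  TF....
  T.....
  .F....
  TTF...
Step 6: 3 trees catch fire, 4 burn out
  .F....
  F.....
  T.....
  ......
  TF....

.F....
F.....
T.....
......
TF....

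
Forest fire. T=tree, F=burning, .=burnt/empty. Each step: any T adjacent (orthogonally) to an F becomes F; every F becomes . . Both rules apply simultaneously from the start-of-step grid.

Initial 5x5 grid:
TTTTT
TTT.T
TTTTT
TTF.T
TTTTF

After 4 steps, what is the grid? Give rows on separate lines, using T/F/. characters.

Step 1: 5 trees catch fire, 2 burn out
  TTTTT
  TTT.T
  TTFTT
  TF..F
  TTFF.
Step 2: 6 trees catch fire, 5 burn out
  TTTTT
  TTF.T
  TF.FF
  F....
  TF...
Step 3: 5 trees catch fire, 6 burn out
  TTFTT
  TF..F
  F....
  .....
  F....
Step 4: 4 trees catch fire, 5 burn out
  TF.FF
  F....
  .....
  .....
  .....

TF.FF
F....
.....
.....
.....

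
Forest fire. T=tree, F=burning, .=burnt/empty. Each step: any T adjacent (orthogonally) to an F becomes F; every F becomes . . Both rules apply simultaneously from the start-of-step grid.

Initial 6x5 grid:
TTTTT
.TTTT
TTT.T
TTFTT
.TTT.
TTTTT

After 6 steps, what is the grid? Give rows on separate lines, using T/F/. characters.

Step 1: 4 trees catch fire, 1 burn out
  TTTTT
  .TTTT
  TTF.T
  TF.FT
  .TFT.
  TTTTT
Step 2: 7 trees catch fire, 4 burn out
  TTTTT
  .TFTT
  TF..T
  F...F
  .F.F.
  TTFTT
Step 3: 7 trees catch fire, 7 burn out
  TTFTT
  .F.FT
  F...F
  .....
  .....
  TF.FT
Step 4: 5 trees catch fire, 7 burn out
  TF.FT
  ....F
  .....
  .....
  .....
  F...F
Step 5: 2 trees catch fire, 5 burn out
  F...F
  .....
  .....
  .....
  .....
  .....
Step 6: 0 trees catch fire, 2 burn out
  .....
  .....
  .....
  .....
  .....
  .....

.....
.....
.....
.....
.....
.....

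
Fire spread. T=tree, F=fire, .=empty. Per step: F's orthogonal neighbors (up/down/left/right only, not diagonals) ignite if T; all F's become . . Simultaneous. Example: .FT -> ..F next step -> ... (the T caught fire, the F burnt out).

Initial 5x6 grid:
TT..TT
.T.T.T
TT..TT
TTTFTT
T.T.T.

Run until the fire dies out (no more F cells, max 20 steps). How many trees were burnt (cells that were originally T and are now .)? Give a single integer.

Answer: 18

Derivation:
Step 1: +2 fires, +1 burnt (F count now 2)
Step 2: +5 fires, +2 burnt (F count now 5)
Step 3: +3 fires, +5 burnt (F count now 3)
Step 4: +4 fires, +3 burnt (F count now 4)
Step 5: +2 fires, +4 burnt (F count now 2)
Step 6: +2 fires, +2 burnt (F count now 2)
Step 7: +0 fires, +2 burnt (F count now 0)
Fire out after step 7
Initially T: 19, now '.': 29
Total burnt (originally-T cells now '.'): 18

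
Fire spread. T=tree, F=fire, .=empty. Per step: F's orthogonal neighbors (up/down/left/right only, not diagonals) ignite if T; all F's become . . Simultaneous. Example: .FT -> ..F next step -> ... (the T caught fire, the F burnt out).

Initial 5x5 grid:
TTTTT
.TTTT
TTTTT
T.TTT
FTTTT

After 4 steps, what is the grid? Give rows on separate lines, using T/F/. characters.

Step 1: 2 trees catch fire, 1 burn out
  TTTTT
  .TTTT
  TTTTT
  F.TTT
  .FTTT
Step 2: 2 trees catch fire, 2 burn out
  TTTTT
  .TTTT
  FTTTT
  ..TTT
  ..FTT
Step 3: 3 trees catch fire, 2 burn out
  TTTTT
  .TTTT
  .FTTT
  ..FTT
  ...FT
Step 4: 4 trees catch fire, 3 burn out
  TTTTT
  .FTTT
  ..FTT
  ...FT
  ....F

TTTTT
.FTTT
..FTT
...FT
....F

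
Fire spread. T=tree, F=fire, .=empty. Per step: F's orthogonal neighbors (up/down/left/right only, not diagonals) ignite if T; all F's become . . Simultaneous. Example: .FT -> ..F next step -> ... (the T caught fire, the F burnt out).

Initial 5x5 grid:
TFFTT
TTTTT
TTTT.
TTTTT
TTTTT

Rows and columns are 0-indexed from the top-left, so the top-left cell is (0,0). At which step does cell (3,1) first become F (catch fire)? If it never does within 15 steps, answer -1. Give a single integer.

Step 1: cell (3,1)='T' (+4 fires, +2 burnt)
Step 2: cell (3,1)='T' (+5 fires, +4 burnt)
Step 3: cell (3,1)='F' (+5 fires, +5 burnt)
  -> target ignites at step 3
Step 4: cell (3,1)='.' (+4 fires, +5 burnt)
Step 5: cell (3,1)='.' (+3 fires, +4 burnt)
Step 6: cell (3,1)='.' (+1 fires, +3 burnt)
Step 7: cell (3,1)='.' (+0 fires, +1 burnt)
  fire out at step 7

3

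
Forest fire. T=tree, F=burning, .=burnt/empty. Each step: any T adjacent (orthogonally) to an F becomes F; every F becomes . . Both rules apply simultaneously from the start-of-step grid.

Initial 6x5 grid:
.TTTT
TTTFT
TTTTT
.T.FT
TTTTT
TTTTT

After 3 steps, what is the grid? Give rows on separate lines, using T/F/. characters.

Step 1: 6 trees catch fire, 2 burn out
  .TTFT
  TTF.F
  TTTFT
  .T..F
  TTTFT
  TTTTT
Step 2: 8 trees catch fire, 6 burn out
  .TF.F
  TF...
  TTF.F
  .T...
  TTF.F
  TTTFT
Step 3: 6 trees catch fire, 8 burn out
  .F...
  F....
  TF...
  .T...
  TF...
  TTF.F

.F...
F....
TF...
.T...
TF...
TTF.F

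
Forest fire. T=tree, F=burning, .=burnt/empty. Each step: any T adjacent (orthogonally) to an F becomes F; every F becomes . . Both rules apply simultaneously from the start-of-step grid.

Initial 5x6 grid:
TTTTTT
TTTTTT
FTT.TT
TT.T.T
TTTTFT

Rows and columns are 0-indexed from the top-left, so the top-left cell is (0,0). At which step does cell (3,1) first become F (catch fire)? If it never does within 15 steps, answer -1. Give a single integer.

Step 1: cell (3,1)='T' (+5 fires, +2 burnt)
Step 2: cell (3,1)='F' (+8 fires, +5 burnt)
  -> target ignites at step 2
Step 3: cell (3,1)='.' (+4 fires, +8 burnt)
Step 4: cell (3,1)='.' (+4 fires, +4 burnt)
Step 5: cell (3,1)='.' (+3 fires, +4 burnt)
Step 6: cell (3,1)='.' (+1 fires, +3 burnt)
Step 7: cell (3,1)='.' (+0 fires, +1 burnt)
  fire out at step 7

2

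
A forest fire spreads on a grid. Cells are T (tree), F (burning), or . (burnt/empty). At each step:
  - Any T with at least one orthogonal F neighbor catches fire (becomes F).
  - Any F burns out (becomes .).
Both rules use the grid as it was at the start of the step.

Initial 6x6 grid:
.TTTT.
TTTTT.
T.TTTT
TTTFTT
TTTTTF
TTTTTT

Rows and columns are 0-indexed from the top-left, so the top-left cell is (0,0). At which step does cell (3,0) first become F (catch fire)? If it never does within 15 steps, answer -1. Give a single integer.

Step 1: cell (3,0)='T' (+7 fires, +2 burnt)
Step 2: cell (3,0)='T' (+8 fires, +7 burnt)
Step 3: cell (3,0)='F' (+6 fires, +8 burnt)
  -> target ignites at step 3
Step 4: cell (3,0)='.' (+6 fires, +6 burnt)
Step 5: cell (3,0)='.' (+3 fires, +6 burnt)
Step 6: cell (3,0)='.' (+0 fires, +3 burnt)
  fire out at step 6

3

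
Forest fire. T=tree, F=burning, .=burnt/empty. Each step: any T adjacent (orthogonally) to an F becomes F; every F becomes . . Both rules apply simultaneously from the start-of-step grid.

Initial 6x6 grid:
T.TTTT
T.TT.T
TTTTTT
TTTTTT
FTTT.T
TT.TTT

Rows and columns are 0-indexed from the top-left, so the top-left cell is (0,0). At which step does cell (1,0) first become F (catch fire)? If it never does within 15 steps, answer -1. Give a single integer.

Step 1: cell (1,0)='T' (+3 fires, +1 burnt)
Step 2: cell (1,0)='T' (+4 fires, +3 burnt)
Step 3: cell (1,0)='F' (+4 fires, +4 burnt)
  -> target ignites at step 3
Step 4: cell (1,0)='.' (+4 fires, +4 burnt)
Step 5: cell (1,0)='.' (+4 fires, +4 burnt)
Step 6: cell (1,0)='.' (+5 fires, +4 burnt)
Step 7: cell (1,0)='.' (+3 fires, +5 burnt)
Step 8: cell (1,0)='.' (+2 fires, +3 burnt)
Step 9: cell (1,0)='.' (+1 fires, +2 burnt)
Step 10: cell (1,0)='.' (+0 fires, +1 burnt)
  fire out at step 10

3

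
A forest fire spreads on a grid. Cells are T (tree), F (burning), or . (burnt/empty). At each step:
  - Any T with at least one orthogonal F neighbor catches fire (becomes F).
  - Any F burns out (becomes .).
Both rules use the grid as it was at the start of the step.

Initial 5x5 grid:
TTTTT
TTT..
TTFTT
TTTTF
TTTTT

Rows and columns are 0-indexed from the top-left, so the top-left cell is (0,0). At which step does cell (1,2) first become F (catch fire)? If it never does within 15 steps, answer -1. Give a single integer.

Step 1: cell (1,2)='F' (+7 fires, +2 burnt)
  -> target ignites at step 1
Step 2: cell (1,2)='.' (+6 fires, +7 burnt)
Step 3: cell (1,2)='.' (+5 fires, +6 burnt)
Step 4: cell (1,2)='.' (+3 fires, +5 burnt)
Step 5: cell (1,2)='.' (+0 fires, +3 burnt)
  fire out at step 5

1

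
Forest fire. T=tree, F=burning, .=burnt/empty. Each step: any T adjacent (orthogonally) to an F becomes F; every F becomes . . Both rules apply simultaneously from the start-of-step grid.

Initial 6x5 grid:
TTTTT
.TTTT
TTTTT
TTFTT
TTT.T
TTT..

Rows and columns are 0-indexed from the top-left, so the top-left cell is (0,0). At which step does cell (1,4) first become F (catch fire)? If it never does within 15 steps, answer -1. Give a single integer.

Step 1: cell (1,4)='T' (+4 fires, +1 burnt)
Step 2: cell (1,4)='T' (+7 fires, +4 burnt)
Step 3: cell (1,4)='T' (+8 fires, +7 burnt)
Step 4: cell (1,4)='F' (+4 fires, +8 burnt)
  -> target ignites at step 4
Step 5: cell (1,4)='.' (+2 fires, +4 burnt)
Step 6: cell (1,4)='.' (+0 fires, +2 burnt)
  fire out at step 6

4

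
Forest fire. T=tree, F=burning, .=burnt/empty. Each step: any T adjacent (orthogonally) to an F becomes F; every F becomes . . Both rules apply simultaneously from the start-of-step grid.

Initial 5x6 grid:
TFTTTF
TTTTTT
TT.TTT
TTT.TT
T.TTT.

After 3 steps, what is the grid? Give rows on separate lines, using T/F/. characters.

Step 1: 5 trees catch fire, 2 burn out
  F.FTF.
  TFTTTF
  TT.TTT
  TTT.TT
  T.TTT.
Step 2: 6 trees catch fire, 5 burn out
  ...F..
  F.FTF.
  TF.TTF
  TTT.TT
  T.TTT.
Step 3: 5 trees catch fire, 6 burn out
  ......
  ...F..
  F..TF.
  TFT.TF
  T.TTT.

......
...F..
F..TF.
TFT.TF
T.TTT.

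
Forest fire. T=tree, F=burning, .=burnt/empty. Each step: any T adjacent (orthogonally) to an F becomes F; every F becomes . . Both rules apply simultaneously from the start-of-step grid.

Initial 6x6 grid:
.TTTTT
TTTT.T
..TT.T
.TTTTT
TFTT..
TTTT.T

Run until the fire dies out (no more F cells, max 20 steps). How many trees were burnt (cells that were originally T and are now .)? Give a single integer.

Step 1: +4 fires, +1 burnt (F count now 4)
Step 2: +4 fires, +4 burnt (F count now 4)
Step 3: +3 fires, +4 burnt (F count now 3)
Step 4: +3 fires, +3 burnt (F count now 3)
Step 5: +4 fires, +3 burnt (F count now 4)
Step 6: +4 fires, +4 burnt (F count now 4)
Step 7: +2 fires, +4 burnt (F count now 2)
Step 8: +1 fires, +2 burnt (F count now 1)
Step 9: +0 fires, +1 burnt (F count now 0)
Fire out after step 9
Initially T: 26, now '.': 35
Total burnt (originally-T cells now '.'): 25

Answer: 25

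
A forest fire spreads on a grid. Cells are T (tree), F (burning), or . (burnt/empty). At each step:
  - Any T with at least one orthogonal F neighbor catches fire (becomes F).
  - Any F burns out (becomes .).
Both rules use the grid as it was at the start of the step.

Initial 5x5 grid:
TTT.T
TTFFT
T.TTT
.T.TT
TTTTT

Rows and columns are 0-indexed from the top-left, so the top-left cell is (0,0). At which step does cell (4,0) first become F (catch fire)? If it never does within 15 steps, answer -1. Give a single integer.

Step 1: cell (4,0)='T' (+5 fires, +2 burnt)
Step 2: cell (4,0)='T' (+5 fires, +5 burnt)
Step 3: cell (4,0)='T' (+4 fires, +5 burnt)
Step 4: cell (4,0)='T' (+2 fires, +4 burnt)
Step 5: cell (4,0)='T' (+1 fires, +2 burnt)
Step 6: cell (4,0)='F' (+2 fires, +1 burnt)
  -> target ignites at step 6
Step 7: cell (4,0)='.' (+0 fires, +2 burnt)
  fire out at step 7

6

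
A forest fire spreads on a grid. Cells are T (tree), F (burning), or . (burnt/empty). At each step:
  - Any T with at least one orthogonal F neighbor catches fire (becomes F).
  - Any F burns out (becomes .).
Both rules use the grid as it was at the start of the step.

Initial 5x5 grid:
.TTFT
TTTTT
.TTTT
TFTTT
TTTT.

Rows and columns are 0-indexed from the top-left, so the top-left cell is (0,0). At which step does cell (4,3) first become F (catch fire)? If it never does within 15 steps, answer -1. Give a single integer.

Step 1: cell (4,3)='T' (+7 fires, +2 burnt)
Step 2: cell (4,3)='T' (+9 fires, +7 burnt)
Step 3: cell (4,3)='F' (+4 fires, +9 burnt)
  -> target ignites at step 3
Step 4: cell (4,3)='.' (+0 fires, +4 burnt)
  fire out at step 4

3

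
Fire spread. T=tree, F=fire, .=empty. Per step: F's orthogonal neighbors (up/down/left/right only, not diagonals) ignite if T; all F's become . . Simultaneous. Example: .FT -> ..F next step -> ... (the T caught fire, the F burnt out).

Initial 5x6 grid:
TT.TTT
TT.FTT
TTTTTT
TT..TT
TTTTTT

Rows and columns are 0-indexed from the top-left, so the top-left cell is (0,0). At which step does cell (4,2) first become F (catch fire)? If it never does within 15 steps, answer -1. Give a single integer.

Step 1: cell (4,2)='T' (+3 fires, +1 burnt)
Step 2: cell (4,2)='T' (+4 fires, +3 burnt)
Step 3: cell (4,2)='T' (+4 fires, +4 burnt)
Step 4: cell (4,2)='T' (+5 fires, +4 burnt)
Step 5: cell (4,2)='T' (+6 fires, +5 burnt)
Step 6: cell (4,2)='F' (+3 fires, +6 burnt)
  -> target ignites at step 6
Step 7: cell (4,2)='.' (+0 fires, +3 burnt)
  fire out at step 7

6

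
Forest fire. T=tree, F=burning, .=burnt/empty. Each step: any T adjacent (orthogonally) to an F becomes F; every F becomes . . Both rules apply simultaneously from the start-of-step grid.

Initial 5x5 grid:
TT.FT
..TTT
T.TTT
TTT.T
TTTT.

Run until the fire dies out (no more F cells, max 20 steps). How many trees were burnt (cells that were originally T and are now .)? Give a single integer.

Step 1: +2 fires, +1 burnt (F count now 2)
Step 2: +3 fires, +2 burnt (F count now 3)
Step 3: +2 fires, +3 burnt (F count now 2)
Step 4: +2 fires, +2 burnt (F count now 2)
Step 5: +2 fires, +2 burnt (F count now 2)
Step 6: +3 fires, +2 burnt (F count now 3)
Step 7: +2 fires, +3 burnt (F count now 2)
Step 8: +0 fires, +2 burnt (F count now 0)
Fire out after step 8
Initially T: 18, now '.': 23
Total burnt (originally-T cells now '.'): 16

Answer: 16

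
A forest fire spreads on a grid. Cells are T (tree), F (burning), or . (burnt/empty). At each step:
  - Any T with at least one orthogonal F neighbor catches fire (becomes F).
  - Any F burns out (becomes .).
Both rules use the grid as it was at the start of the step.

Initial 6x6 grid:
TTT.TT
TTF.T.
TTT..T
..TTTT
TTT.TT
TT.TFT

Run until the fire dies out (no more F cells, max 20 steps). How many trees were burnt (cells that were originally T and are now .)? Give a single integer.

Step 1: +6 fires, +2 burnt (F count now 6)
Step 2: +6 fires, +6 burnt (F count now 6)
Step 3: +5 fires, +6 burnt (F count now 5)
Step 4: +2 fires, +5 burnt (F count now 2)
Step 5: +2 fires, +2 burnt (F count now 2)
Step 6: +1 fires, +2 burnt (F count now 1)
Step 7: +0 fires, +1 burnt (F count now 0)
Fire out after step 7
Initially T: 25, now '.': 33
Total burnt (originally-T cells now '.'): 22

Answer: 22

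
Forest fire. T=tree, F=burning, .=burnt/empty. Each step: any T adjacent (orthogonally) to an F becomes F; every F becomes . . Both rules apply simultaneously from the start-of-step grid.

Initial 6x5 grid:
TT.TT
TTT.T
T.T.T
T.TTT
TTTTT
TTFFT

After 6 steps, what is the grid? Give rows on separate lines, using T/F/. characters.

Step 1: 4 trees catch fire, 2 burn out
  TT.TT
  TTT.T
  T.T.T
  T.TTT
  TTFFT
  TF..F
Step 2: 5 trees catch fire, 4 burn out
  TT.TT
  TTT.T
  T.T.T
  T.FFT
  TF..F
  F....
Step 3: 3 trees catch fire, 5 burn out
  TT.TT
  TTT.T
  T.F.T
  T...F
  F....
  .....
Step 4: 3 trees catch fire, 3 burn out
  TT.TT
  TTF.T
  T...F
  F....
  .....
  .....
Step 5: 3 trees catch fire, 3 burn out
  TT.TT
  TF..F
  F....
  .....
  .....
  .....
Step 6: 3 trees catch fire, 3 burn out
  TF.TF
  F....
  .....
  .....
  .....
  .....

TF.TF
F....
.....
.....
.....
.....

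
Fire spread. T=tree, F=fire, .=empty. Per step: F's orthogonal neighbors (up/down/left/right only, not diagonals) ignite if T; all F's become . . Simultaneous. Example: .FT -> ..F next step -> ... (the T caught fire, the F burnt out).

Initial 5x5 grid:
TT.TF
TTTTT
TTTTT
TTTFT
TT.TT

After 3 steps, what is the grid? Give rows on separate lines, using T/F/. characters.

Step 1: 6 trees catch fire, 2 burn out
  TT.F.
  TTTTF
  TTTFT
  TTF.F
  TT.FT
Step 2: 5 trees catch fire, 6 burn out
  TT...
  TTTF.
  TTF.F
  TF...
  TT..F
Step 3: 4 trees catch fire, 5 burn out
  TT...
  TTF..
  TF...
  F....
  TF...

TT...
TTF..
TF...
F....
TF...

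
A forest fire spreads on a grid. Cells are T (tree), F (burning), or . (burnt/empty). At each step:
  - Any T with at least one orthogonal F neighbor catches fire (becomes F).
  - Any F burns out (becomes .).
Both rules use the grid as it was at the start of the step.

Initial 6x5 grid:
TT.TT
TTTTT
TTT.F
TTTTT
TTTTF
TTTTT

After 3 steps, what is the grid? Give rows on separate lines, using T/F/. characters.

Step 1: 4 trees catch fire, 2 burn out
  TT.TT
  TTTTF
  TTT..
  TTTTF
  TTTF.
  TTTTF
Step 2: 5 trees catch fire, 4 burn out
  TT.TF
  TTTF.
  TTT..
  TTTF.
  TTF..
  TTTF.
Step 3: 5 trees catch fire, 5 burn out
  TT.F.
  TTF..
  TTT..
  TTF..
  TF...
  TTF..

TT.F.
TTF..
TTT..
TTF..
TF...
TTF..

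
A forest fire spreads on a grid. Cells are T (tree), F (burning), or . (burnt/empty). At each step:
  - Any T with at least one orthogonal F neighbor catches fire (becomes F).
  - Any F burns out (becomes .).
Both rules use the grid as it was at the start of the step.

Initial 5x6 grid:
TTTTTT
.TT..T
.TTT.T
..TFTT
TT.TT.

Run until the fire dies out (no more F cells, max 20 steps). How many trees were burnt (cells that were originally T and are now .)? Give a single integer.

Step 1: +4 fires, +1 burnt (F count now 4)
Step 2: +3 fires, +4 burnt (F count now 3)
Step 3: +3 fires, +3 burnt (F count now 3)
Step 4: +3 fires, +3 burnt (F count now 3)
Step 5: +3 fires, +3 burnt (F count now 3)
Step 6: +2 fires, +3 burnt (F count now 2)
Step 7: +0 fires, +2 burnt (F count now 0)
Fire out after step 7
Initially T: 20, now '.': 28
Total burnt (originally-T cells now '.'): 18

Answer: 18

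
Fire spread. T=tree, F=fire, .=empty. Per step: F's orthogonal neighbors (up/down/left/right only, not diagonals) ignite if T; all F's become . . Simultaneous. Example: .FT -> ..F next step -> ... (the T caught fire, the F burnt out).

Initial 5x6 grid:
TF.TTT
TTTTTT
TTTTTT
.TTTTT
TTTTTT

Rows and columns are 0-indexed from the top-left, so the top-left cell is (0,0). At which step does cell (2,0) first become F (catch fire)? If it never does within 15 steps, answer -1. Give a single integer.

Step 1: cell (2,0)='T' (+2 fires, +1 burnt)
Step 2: cell (2,0)='T' (+3 fires, +2 burnt)
Step 3: cell (2,0)='F' (+4 fires, +3 burnt)
  -> target ignites at step 3
Step 4: cell (2,0)='.' (+5 fires, +4 burnt)
Step 5: cell (2,0)='.' (+6 fires, +5 burnt)
Step 6: cell (2,0)='.' (+4 fires, +6 burnt)
Step 7: cell (2,0)='.' (+2 fires, +4 burnt)
Step 8: cell (2,0)='.' (+1 fires, +2 burnt)
Step 9: cell (2,0)='.' (+0 fires, +1 burnt)
  fire out at step 9

3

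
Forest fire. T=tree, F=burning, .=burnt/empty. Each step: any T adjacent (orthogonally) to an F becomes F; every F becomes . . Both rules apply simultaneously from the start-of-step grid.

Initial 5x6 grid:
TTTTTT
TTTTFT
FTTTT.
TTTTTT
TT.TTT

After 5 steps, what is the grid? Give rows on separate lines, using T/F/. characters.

Step 1: 7 trees catch fire, 2 burn out
  TTTTFT
  FTTF.F
  .FTTF.
  FTTTTT
  TT.TTT
Step 2: 10 trees catch fire, 7 burn out
  FTTF.F
  .FF...
  ..FF..
  .FTTFT
  FT.TTT
Step 3: 7 trees catch fire, 10 burn out
  .FF...
  ......
  ......
  ..FF.F
  .F.TFT
Step 4: 2 trees catch fire, 7 burn out
  ......
  ......
  ......
  ......
  ...F.F
Step 5: 0 trees catch fire, 2 burn out
  ......
  ......
  ......
  ......
  ......

......
......
......
......
......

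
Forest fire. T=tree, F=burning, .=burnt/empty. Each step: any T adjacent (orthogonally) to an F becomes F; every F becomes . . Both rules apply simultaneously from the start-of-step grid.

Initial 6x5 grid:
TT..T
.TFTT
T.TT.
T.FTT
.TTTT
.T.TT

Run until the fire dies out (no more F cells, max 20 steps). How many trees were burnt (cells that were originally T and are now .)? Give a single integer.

Answer: 17

Derivation:
Step 1: +5 fires, +2 burnt (F count now 5)
Step 2: +6 fires, +5 burnt (F count now 6)
Step 3: +5 fires, +6 burnt (F count now 5)
Step 4: +1 fires, +5 burnt (F count now 1)
Step 5: +0 fires, +1 burnt (F count now 0)
Fire out after step 5
Initially T: 19, now '.': 28
Total burnt (originally-T cells now '.'): 17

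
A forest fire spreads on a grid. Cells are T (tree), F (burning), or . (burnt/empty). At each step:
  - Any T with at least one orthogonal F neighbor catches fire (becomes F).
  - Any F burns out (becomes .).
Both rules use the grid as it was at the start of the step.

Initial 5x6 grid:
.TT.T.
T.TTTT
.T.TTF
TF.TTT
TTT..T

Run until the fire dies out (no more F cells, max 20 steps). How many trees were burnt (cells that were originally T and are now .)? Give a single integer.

Answer: 18

Derivation:
Step 1: +6 fires, +2 burnt (F count now 6)
Step 2: +6 fires, +6 burnt (F count now 6)
Step 3: +3 fires, +6 burnt (F count now 3)
Step 4: +1 fires, +3 burnt (F count now 1)
Step 5: +1 fires, +1 burnt (F count now 1)
Step 6: +1 fires, +1 burnt (F count now 1)
Step 7: +0 fires, +1 burnt (F count now 0)
Fire out after step 7
Initially T: 19, now '.': 29
Total burnt (originally-T cells now '.'): 18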